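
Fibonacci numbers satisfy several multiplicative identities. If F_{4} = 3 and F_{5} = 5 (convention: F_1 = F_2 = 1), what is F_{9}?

34

By F_{2k+1} = F_k² + F_{k+1}²: F_{9} = 3² + 5² = 9 + 25 = 34.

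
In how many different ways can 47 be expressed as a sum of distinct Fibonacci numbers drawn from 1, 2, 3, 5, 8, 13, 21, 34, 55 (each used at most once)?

47 = 34+13 = 34+8+5 = 34+8+3+2 = 21+13+8+5 = … (1 more), for 5 in all.

5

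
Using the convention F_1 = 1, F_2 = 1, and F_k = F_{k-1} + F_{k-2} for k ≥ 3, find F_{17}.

Iterating the recurrence up to F_{10} = 55 and F_{9} = 34:
F_{11} = F_{10} + F_{9} = 55 + 34 = 89
F_{12} = F_{11} + F_{10} = 89 + 55 = 144
F_{13} = F_{12} + F_{11} = 144 + 89 = 233
F_{14} = F_{13} + F_{12} = 233 + 144 = 377
F_{15} = F_{14} + F_{13} = 377 + 233 = 610
F_{16} = F_{15} + F_{14} = 610 + 377 = 987
F_{17} = F_{16} + F_{15} = 987 + 610 = 1597

1597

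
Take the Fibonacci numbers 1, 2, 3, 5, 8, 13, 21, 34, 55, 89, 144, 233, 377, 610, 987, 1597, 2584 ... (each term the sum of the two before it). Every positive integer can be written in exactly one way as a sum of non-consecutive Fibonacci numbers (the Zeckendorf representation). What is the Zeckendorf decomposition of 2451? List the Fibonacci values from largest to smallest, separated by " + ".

1597 + 610 + 233 + 8 + 3

subtract 1597 from 2451: 854 remains
subtract 610 from 854: 244 remains
subtract 233 from 244: 11 remains
subtract 8 from 11: 3 remains
subtract 3 from 3: 0 remains
So 2451 = 1597 + 610 + 233 + 8 + 3, with no two terms consecutive in the sequence.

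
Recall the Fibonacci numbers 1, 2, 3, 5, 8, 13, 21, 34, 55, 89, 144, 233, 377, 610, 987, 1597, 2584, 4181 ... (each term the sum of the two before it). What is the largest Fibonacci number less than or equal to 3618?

2584

2584 ≤ 3618 < 4181, so the largest Fibonacci number not exceeding 3618 is 2584.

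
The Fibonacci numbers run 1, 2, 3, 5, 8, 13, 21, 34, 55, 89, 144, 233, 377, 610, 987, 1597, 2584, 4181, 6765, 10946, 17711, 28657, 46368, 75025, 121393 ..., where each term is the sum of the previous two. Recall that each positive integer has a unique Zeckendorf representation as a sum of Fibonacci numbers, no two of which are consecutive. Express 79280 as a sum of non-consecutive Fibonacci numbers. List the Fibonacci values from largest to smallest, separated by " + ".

Repeatedly subtract the largest Fibonacci number that fits:
79280: greatest Fibonacci not exceeding it is 75025, leaving 4255
4255: greatest Fibonacci not exceeding it is 4181, leaving 74
74: greatest Fibonacci not exceeding it is 55, leaving 19
19: greatest Fibonacci not exceeding it is 13, leaving 6
6: greatest Fibonacci not exceeding it is 5, leaving 1
1: greatest Fibonacci not exceeding it is 1, leaving 0
So 79280 = 75025 + 4181 + 55 + 13 + 5 + 1, with no two terms consecutive in the sequence.

75025 + 4181 + 55 + 13 + 5 + 1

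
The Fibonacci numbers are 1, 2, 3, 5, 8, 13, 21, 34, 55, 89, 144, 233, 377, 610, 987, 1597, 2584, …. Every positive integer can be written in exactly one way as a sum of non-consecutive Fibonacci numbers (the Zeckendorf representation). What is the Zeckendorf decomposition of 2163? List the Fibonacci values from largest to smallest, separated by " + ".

1597 + 377 + 144 + 34 + 8 + 3

1597 ≤ 2163 < 2584, so take 1597; remainder 566
377 ≤ 566 < 610, so take 377; remainder 189
144 ≤ 189 < 233, so take 144; remainder 45
34 ≤ 45 < 55, so take 34; remainder 11
8 ≤ 11 < 13, so take 8; remainder 3
3 ≤ 3 < 5, so take 3; remainder 0
So 2163 = 1597 + 377 + 144 + 34 + 8 + 3, with no two terms consecutive in the sequence.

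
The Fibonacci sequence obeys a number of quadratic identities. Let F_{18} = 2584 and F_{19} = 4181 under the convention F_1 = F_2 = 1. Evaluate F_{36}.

14930352

By the doubling identity F_{2k} = F_k(2F_{k+1} − F_k): F_{36} = 2584·(2·4181 − 2584) = 2584·5778 = 14930352.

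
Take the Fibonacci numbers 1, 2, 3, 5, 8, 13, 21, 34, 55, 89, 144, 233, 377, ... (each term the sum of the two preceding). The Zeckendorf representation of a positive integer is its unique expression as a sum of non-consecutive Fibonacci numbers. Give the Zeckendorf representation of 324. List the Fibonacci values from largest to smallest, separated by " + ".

233 + 89 + 2

Greedy algorithm:
largest Fibonacci ≤ 324 is 233; 324 − 233 = 91
largest Fibonacci ≤ 91 is 89; 91 − 89 = 2
largest Fibonacci ≤ 2 is 2; 2 − 2 = 0
So 324 = 233 + 89 + 2, with no two terms consecutive in the sequence.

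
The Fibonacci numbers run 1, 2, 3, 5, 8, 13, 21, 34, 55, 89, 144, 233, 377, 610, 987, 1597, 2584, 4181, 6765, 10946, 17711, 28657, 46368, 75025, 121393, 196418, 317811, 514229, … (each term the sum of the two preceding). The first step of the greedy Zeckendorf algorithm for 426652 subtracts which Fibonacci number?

317811

317811 ≤ 426652 < 514229, so the largest Fibonacci number not exceeding 426652 is 317811.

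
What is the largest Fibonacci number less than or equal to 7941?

6765

6765 ≤ 7941 < 10946, so the largest Fibonacci number not exceeding 7941 is 6765.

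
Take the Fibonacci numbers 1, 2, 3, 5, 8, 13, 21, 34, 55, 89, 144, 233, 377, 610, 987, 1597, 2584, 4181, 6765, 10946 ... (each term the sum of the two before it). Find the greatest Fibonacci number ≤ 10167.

6765

6765 ≤ 10167 < 10946, so the largest Fibonacci number not exceeding 10167 is 6765.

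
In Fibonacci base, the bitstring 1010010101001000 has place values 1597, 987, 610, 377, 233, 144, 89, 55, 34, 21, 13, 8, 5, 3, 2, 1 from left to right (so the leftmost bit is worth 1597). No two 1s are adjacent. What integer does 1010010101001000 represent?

Summing the place values of the 1 bits: 1597 + 610 + 144 + 55 + 21 + 5 = 2432.

2432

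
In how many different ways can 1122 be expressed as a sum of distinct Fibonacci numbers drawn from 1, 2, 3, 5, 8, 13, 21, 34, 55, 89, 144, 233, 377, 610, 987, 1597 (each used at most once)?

1122 = 987+89+34+8+3+1 = 987+89+21+13+8+3+1 = 610+377+89+34+8+3+1 = … (6 more), for 9 in all.

9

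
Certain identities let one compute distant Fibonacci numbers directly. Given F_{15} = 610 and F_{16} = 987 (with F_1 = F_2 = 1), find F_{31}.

1346269

By F_{2k+1} = F_k² + F_{k+1}²: F_{31} = 610² + 987² = 372100 + 974169 = 1346269.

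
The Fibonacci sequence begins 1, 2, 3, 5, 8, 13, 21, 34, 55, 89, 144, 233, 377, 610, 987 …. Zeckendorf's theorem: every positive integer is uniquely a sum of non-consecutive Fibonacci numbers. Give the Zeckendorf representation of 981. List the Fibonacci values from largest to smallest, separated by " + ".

largest Fibonacci ≤ 981 is 610; 981 − 610 = 371
largest Fibonacci ≤ 371 is 233; 371 − 233 = 138
largest Fibonacci ≤ 138 is 89; 138 − 89 = 49
largest Fibonacci ≤ 49 is 34; 49 − 34 = 15
largest Fibonacci ≤ 15 is 13; 15 − 13 = 2
largest Fibonacci ≤ 2 is 2; 2 − 2 = 0
So 981 = 610 + 233 + 89 + 34 + 13 + 2, with no two terms consecutive in the sequence.

610 + 233 + 89 + 34 + 13 + 2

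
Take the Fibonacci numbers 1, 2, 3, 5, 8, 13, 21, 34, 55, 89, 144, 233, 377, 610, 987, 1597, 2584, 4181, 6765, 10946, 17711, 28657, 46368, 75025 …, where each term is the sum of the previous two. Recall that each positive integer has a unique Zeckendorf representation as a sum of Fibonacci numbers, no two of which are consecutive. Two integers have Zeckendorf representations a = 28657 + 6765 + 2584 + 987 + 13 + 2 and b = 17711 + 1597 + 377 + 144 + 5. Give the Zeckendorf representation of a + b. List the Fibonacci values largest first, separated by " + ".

The two numbers are 39008 and 19834, so their sum is 58842.
Repeatedly subtract the largest Fibonacci number that fits:
58842: greatest Fibonacci not exceeding it is 46368, leaving 12474
12474: greatest Fibonacci not exceeding it is 10946, leaving 1528
1528: greatest Fibonacci not exceeding it is 987, leaving 541
541: greatest Fibonacci not exceeding it is 377, leaving 164
164: greatest Fibonacci not exceeding it is 144, leaving 20
20: greatest Fibonacci not exceeding it is 13, leaving 7
7: greatest Fibonacci not exceeding it is 5, leaving 2
2: greatest Fibonacci not exceeding it is 2, leaving 0

46368 + 10946 + 987 + 377 + 144 + 13 + 5 + 2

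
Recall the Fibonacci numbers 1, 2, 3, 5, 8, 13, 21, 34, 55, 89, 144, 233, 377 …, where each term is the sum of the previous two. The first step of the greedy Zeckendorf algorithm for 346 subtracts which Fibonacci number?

233 ≤ 346 < 377, so the largest Fibonacci number not exceeding 346 is 233.

233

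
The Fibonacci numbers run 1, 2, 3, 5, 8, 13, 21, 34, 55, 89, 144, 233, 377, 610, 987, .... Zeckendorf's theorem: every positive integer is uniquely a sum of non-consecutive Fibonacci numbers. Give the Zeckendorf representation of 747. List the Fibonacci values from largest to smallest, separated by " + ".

610 + 89 + 34 + 13 + 1

Greedily peel off the largest Fibonacci term at each step:
610 ≤ 747 < 987, so take 610; remainder 137
89 ≤ 137 < 144, so take 89; remainder 48
34 ≤ 48 < 55, so take 34; remainder 14
13 ≤ 14 < 21, so take 13; remainder 1
1 ≤ 1 < 2, so take 1; remainder 0
So 747 = 610 + 89 + 34 + 13 + 1, with no two terms consecutive in the sequence.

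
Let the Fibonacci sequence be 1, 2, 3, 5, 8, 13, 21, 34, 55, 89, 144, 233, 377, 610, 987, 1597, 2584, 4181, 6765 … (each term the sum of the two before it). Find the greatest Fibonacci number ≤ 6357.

4181

4181 ≤ 6357 < 6765, so the largest Fibonacci number not exceeding 6357 is 4181.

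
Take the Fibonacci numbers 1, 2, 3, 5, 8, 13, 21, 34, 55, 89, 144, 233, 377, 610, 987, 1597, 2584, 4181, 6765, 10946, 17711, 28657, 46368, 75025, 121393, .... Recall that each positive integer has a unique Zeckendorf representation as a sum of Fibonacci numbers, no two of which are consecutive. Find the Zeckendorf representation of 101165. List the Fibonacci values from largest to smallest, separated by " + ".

75025 + 17711 + 6765 + 1597 + 55 + 8 + 3 + 1

Greedily peel off the largest Fibonacci term at each step:
take 75025 (≤ 101165); 101165 − 75025 = 26140
take 17711 (≤ 26140); 26140 − 17711 = 8429
take 6765 (≤ 8429); 8429 − 6765 = 1664
take 1597 (≤ 1664); 1664 − 1597 = 67
take 55 (≤ 67); 67 − 55 = 12
take 8 (≤ 12); 12 − 8 = 4
take 3 (≤ 4); 4 − 3 = 1
take 1 (≤ 1); 1 − 1 = 0
So 101165 = 75025 + 17711 + 6765 + 1597 + 55 + 8 + 3 + 1, with no two terms consecutive in the sequence.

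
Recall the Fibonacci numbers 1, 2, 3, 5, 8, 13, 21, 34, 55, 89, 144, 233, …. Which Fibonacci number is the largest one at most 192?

144

144 ≤ 192 < 233, so the largest Fibonacci number not exceeding 192 is 144.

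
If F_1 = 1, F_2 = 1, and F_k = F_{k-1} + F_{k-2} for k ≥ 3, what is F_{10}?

Iterating the recurrence up to F_{3} = 2 and F_{2} = 1:
F_{4} = F_{3} + F_{2} = 2 + 1 = 3
F_{5} = F_{4} + F_{3} = 3 + 2 = 5
F_{6} = F_{5} + F_{4} = 5 + 3 = 8
F_{7} = F_{6} + F_{5} = 8 + 5 = 13
F_{8} = F_{7} + F_{6} = 13 + 8 = 21
F_{9} = F_{8} + F_{7} = 21 + 13 = 34
F_{10} = F_{9} + F_{8} = 34 + 21 = 55

55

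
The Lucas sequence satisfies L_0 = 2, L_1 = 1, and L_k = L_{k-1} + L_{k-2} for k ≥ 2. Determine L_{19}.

Iterating the recurrence up to L_{12} = 322 and L_{11} = 199:
L_{13} = L_{12} + L_{11} = 322 + 199 = 521
L_{14} = L_{13} + L_{12} = 521 + 322 = 843
L_{15} = L_{14} + L_{13} = 843 + 521 = 1364
L_{16} = L_{15} + L_{14} = 1364 + 843 = 2207
L_{17} = L_{16} + L_{15} = 2207 + 1364 = 3571
L_{18} = L_{17} + L_{16} = 3571 + 2207 = 5778
L_{19} = L_{18} + L_{17} = 5778 + 3571 = 9349

9349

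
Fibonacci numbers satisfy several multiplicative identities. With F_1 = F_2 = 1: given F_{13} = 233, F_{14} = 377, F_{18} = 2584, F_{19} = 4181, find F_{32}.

By the addition formula F_{m+n} = F_m F_{n+1} + F_{m−1} F_n with m=19, n=13: F_{32} = 4181·377 + 2584·233 = 1576237 + 602072 = 2178309.

2178309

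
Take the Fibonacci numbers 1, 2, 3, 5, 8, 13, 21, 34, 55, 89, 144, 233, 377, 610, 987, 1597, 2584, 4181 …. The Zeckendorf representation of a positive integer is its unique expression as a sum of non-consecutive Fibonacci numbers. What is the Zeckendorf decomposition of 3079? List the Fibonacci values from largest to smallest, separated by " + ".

Repeatedly subtract the largest Fibonacci number that fits:
2584 ≤ 3079 < 4181, so take 2584; remainder 495
377 ≤ 495 < 610, so take 377; remainder 118
89 ≤ 118 < 144, so take 89; remainder 29
21 ≤ 29 < 34, so take 21; remainder 8
8 ≤ 8 < 13, so take 8; remainder 0
So 3079 = 2584 + 377 + 89 + 21 + 8, with no two terms consecutive in the sequence.

2584 + 377 + 89 + 21 + 8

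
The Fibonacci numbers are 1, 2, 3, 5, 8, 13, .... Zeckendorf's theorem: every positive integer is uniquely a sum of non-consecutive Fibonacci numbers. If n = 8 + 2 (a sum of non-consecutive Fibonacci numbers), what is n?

8 + 2 = 10.

10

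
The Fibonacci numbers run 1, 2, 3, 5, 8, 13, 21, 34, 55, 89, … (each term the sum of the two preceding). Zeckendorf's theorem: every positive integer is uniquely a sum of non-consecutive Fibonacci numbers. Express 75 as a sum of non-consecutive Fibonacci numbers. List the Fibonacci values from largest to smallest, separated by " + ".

55 + 13 + 5 + 2

Repeatedly subtract the largest Fibonacci number that fits:
largest Fibonacci ≤ 75 is 55; 75 − 55 = 20
largest Fibonacci ≤ 20 is 13; 20 − 13 = 7
largest Fibonacci ≤ 7 is 5; 7 − 5 = 2
largest Fibonacci ≤ 2 is 2; 2 − 2 = 0
So 75 = 55 + 13 + 5 + 2, with no two terms consecutive in the sequence.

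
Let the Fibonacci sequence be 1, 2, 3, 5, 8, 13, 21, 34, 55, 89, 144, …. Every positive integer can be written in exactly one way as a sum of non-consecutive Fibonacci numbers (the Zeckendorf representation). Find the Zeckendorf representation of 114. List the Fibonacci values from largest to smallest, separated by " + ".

89 + 21 + 3 + 1

Repeatedly subtract the largest Fibonacci number that fits:
114: greatest Fibonacci not exceeding it is 89, leaving 25
25: greatest Fibonacci not exceeding it is 21, leaving 4
4: greatest Fibonacci not exceeding it is 3, leaving 1
1: greatest Fibonacci not exceeding it is 1, leaving 0
So 114 = 89 + 21 + 3 + 1, with no two terms consecutive in the sequence.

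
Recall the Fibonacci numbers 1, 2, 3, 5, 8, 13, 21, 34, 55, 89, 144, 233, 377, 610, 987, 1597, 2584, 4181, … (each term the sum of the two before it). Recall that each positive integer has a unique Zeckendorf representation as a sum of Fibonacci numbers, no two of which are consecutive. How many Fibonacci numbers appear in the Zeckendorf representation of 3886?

Greedy algorithm:
take 2584 (≤ 3886); 3886 − 2584 = 1302
take 987 (≤ 1302); 1302 − 987 = 315
take 233 (≤ 315); 315 − 233 = 82
take 55 (≤ 82); 82 − 55 = 27
take 21 (≤ 27); 27 − 21 = 6
take 5 (≤ 6); 6 − 5 = 1
take 1 (≤ 1); 1 − 1 = 0
3886 = 2584 + 987 + 233 + 55 + 21 + 5 + 1, which has 7 terms.

7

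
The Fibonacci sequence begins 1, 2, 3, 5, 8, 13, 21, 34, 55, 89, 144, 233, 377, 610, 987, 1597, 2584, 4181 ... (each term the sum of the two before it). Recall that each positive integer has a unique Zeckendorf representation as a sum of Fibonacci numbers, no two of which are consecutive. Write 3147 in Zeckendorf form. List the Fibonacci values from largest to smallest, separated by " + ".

3147: greatest Fibonacci not exceeding it is 2584, leaving 563
563: greatest Fibonacci not exceeding it is 377, leaving 186
186: greatest Fibonacci not exceeding it is 144, leaving 42
42: greatest Fibonacci not exceeding it is 34, leaving 8
8: greatest Fibonacci not exceeding it is 8, leaving 0
So 3147 = 2584 + 377 + 144 + 34 + 8, with no two terms consecutive in the sequence.

2584 + 377 + 144 + 34 + 8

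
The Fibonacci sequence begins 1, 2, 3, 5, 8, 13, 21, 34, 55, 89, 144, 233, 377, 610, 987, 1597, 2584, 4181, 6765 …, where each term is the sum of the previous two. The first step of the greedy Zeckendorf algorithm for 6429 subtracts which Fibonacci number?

4181

4181 ≤ 6429 < 6765, so the largest Fibonacci number not exceeding 6429 is 4181.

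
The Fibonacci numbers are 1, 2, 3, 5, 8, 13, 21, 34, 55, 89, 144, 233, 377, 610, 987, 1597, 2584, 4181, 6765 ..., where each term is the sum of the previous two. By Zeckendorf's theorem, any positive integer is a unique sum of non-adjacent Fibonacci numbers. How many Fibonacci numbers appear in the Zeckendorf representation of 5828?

subtract 4181 from 5828: 1647 remains
subtract 1597 from 1647: 50 remains
subtract 34 from 50: 16 remains
subtract 13 from 16: 3 remains
subtract 3 from 3: 0 remains
5828 = 4181 + 1597 + 34 + 13 + 3, which has 5 terms.

5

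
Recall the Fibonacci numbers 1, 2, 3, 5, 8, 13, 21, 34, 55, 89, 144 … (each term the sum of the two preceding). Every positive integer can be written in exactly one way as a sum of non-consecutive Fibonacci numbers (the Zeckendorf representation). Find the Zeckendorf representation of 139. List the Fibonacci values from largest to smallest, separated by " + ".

Greedily peel off the largest Fibonacci term at each step:
139: greatest Fibonacci not exceeding it is 89, leaving 50
50: greatest Fibonacci not exceeding it is 34, leaving 16
16: greatest Fibonacci not exceeding it is 13, leaving 3
3: greatest Fibonacci not exceeding it is 3, leaving 0
So 139 = 89 + 34 + 13 + 3, with no two terms consecutive in the sequence.

89 + 34 + 13 + 3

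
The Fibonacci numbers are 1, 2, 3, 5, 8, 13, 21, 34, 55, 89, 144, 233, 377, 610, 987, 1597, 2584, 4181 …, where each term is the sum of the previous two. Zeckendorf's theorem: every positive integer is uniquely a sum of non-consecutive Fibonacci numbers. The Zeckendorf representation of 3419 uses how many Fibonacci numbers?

6

2584 ≤ 3419 < 4181, so take 2584; remainder 835
610 ≤ 835 < 987, so take 610; remainder 225
144 ≤ 225 < 233, so take 144; remainder 81
55 ≤ 81 < 89, so take 55; remainder 26
21 ≤ 26 < 34, so take 21; remainder 5
5 ≤ 5 < 8, so take 5; remainder 0
3419 = 2584 + 610 + 144 + 55 + 21 + 5, which has 6 terms.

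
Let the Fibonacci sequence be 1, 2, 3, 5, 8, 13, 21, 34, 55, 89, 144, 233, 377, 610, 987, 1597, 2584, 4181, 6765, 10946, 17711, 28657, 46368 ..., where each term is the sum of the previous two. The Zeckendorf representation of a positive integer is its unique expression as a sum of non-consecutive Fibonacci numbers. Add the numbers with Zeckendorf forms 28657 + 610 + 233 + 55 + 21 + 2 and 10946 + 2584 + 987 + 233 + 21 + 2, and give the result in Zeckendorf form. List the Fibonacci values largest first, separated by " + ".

28657 + 10946 + 4181 + 377 + 144 + 34 + 8 + 3 + 1

The two numbers are 29578 and 14773, so their sum is 44351.
44351 − 28657 = 15694
15694 − 10946 = 4748
4748 − 4181 = 567
567 − 377 = 190
190 − 144 = 46
46 − 34 = 12
12 − 8 = 4
4 − 3 = 1
1 − 1 = 0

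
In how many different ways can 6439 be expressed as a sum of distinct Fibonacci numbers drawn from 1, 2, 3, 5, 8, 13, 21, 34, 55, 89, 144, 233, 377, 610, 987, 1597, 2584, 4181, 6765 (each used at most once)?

24

Each representation comes from the Zeckendorf form by replacing some F_k with F_{k−1} + F_{k−2} where possible.
6439 = 4181+1597+610+34+13+3+1 = 4181+1597+610+34+8+5+3+1 = 4181+1597+377+233+34+13+3+1 = 4181+1597+610+21+13+8+5+3+1 = … (20 more), for 24 in all.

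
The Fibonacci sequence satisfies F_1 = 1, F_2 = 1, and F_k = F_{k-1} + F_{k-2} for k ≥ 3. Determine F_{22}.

Iterating the recurrence up to F_{16} = 987 and F_{15} = 610:
F_{17} = F_{16} + F_{15} = 987 + 610 = 1597
F_{18} = F_{17} + F_{16} = 1597 + 987 = 2584
F_{19} = F_{18} + F_{17} = 2584 + 1597 = 4181
F_{20} = F_{19} + F_{18} = 4181 + 2584 = 6765
F_{21} = F_{20} + F_{19} = 6765 + 4181 = 10946
F_{22} = F_{21} + F_{20} = 10946 + 6765 = 17711

17711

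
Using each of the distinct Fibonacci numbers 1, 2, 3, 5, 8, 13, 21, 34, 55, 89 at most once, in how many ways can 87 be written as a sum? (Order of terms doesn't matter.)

87 = 55+21+8+3 = 55+21+8+2+1 = 55+21+5+3+2+1 = 55+13+8+5+3+2+1 = 34+21+13+8+5+3+2+1 — 5 representations.

5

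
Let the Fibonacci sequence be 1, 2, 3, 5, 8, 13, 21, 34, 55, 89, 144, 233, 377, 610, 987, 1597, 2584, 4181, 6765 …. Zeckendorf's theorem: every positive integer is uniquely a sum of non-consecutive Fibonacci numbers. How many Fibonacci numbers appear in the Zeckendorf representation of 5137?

6

4181 ≤ 5137 < 6765, so take 4181; remainder 956
610 ≤ 956 < 987, so take 610; remainder 346
233 ≤ 346 < 377, so take 233; remainder 113
89 ≤ 113 < 144, so take 89; remainder 24
21 ≤ 24 < 34, so take 21; remainder 3
3 ≤ 3 < 5, so take 3; remainder 0
5137 = 4181 + 610 + 233 + 89 + 21 + 3, which has 6 terms.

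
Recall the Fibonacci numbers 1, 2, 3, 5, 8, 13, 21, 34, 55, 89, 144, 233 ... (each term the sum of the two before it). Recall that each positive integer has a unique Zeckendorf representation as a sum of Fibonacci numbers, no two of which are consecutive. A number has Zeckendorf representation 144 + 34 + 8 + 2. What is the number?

144 + 34 + 8 + 2 = 188.

188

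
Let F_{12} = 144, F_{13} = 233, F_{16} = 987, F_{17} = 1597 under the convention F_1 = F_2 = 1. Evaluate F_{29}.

514229

By the addition formula F_{m+n} = F_m F_{n+1} + F_{m−1} F_n with m=13, n=16: F_{29} = 233·1597 + 144·987 = 372101 + 142128 = 514229.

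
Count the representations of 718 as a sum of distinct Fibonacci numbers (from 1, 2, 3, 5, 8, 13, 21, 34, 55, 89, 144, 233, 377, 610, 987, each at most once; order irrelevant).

18

718 = 610+89+13+5+1 = 610+89+13+3+2+1 = 610+55+34+13+5+1 = 377+233+89+13+5+1 = 610+89+8+5+3+2+1 = … (13 more), for 18 in all.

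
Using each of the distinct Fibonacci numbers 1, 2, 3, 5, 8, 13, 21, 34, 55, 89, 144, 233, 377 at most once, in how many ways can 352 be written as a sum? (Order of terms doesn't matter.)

9

352 = 233+89+21+8+1 = 233+89+21+5+3+1 = 233+55+34+21+8+1 = … (6 more), for 9 in all.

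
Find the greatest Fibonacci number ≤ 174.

144

144 ≤ 174 < 233, so the largest Fibonacci number not exceeding 174 is 144.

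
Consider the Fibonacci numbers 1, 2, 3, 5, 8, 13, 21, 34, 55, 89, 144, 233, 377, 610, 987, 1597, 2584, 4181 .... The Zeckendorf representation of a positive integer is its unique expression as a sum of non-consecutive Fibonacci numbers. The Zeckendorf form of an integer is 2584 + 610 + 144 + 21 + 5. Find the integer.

2584 + 610 + 144 + 21 + 5 = 3364.

3364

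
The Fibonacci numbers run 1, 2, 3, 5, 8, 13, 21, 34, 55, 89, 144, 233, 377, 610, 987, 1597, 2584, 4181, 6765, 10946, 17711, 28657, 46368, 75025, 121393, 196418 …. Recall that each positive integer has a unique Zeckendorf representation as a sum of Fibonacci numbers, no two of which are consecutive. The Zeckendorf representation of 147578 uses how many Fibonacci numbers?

147578: greatest Fibonacci not exceeding it is 121393, leaving 26185
26185: greatest Fibonacci not exceeding it is 17711, leaving 8474
8474: greatest Fibonacci not exceeding it is 6765, leaving 1709
1709: greatest Fibonacci not exceeding it is 1597, leaving 112
112: greatest Fibonacci not exceeding it is 89, leaving 23
23: greatest Fibonacci not exceeding it is 21, leaving 2
2: greatest Fibonacci not exceeding it is 2, leaving 0
147578 = 121393 + 17711 + 6765 + 1597 + 89 + 21 + 2, which has 7 terms.

7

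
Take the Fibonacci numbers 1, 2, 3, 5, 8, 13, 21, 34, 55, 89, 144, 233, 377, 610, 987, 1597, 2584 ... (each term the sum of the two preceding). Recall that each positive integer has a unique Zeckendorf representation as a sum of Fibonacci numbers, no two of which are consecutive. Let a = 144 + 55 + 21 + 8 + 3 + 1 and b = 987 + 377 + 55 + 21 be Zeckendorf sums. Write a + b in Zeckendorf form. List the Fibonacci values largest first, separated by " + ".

1597 + 55 + 13 + 5 + 2

The two numbers are 232 and 1440, so their sum is 1672.
Repeatedly subtract the largest Fibonacci number that fits:
1672: greatest Fibonacci not exceeding it is 1597, leaving 75
75: greatest Fibonacci not exceeding it is 55, leaving 20
20: greatest Fibonacci not exceeding it is 13, leaving 7
7: greatest Fibonacci not exceeding it is 5, leaving 2
2: greatest Fibonacci not exceeding it is 2, leaving 0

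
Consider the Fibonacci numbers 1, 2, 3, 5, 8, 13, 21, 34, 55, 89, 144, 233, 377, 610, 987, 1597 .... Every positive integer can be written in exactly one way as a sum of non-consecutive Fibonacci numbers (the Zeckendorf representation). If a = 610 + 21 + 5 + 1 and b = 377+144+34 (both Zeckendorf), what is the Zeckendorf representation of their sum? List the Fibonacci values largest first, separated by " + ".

987 + 144 + 55 + 5 + 1

The two numbers are 637 and 555, so their sum is 1192.
1192 − 987 = 205
205 − 144 = 61
61 − 55 = 6
6 − 5 = 1
1 − 1 = 0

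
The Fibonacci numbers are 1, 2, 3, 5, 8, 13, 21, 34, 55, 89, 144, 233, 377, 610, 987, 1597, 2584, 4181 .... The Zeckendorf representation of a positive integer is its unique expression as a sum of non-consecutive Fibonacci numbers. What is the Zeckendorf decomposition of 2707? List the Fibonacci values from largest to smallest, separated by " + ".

Repeatedly subtract the largest Fibonacci number that fits:
largest Fibonacci ≤ 2707 is 2584; 2707 − 2584 = 123
largest Fibonacci ≤ 123 is 89; 123 − 89 = 34
largest Fibonacci ≤ 34 is 34; 34 − 34 = 0
So 2707 = 2584 + 89 + 34, with no two terms consecutive in the sequence.

2584 + 89 + 34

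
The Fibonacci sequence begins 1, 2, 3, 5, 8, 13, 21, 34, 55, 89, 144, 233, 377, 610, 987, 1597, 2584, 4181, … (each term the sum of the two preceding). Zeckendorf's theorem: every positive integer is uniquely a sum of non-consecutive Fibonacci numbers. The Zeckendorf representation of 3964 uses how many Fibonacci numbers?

3964: greatest Fibonacci not exceeding it is 2584, leaving 1380
1380: greatest Fibonacci not exceeding it is 987, leaving 393
393: greatest Fibonacci not exceeding it is 377, leaving 16
16: greatest Fibonacci not exceeding it is 13, leaving 3
3: greatest Fibonacci not exceeding it is 3, leaving 0
3964 = 2584 + 987 + 377 + 13 + 3, which has 5 terms.

5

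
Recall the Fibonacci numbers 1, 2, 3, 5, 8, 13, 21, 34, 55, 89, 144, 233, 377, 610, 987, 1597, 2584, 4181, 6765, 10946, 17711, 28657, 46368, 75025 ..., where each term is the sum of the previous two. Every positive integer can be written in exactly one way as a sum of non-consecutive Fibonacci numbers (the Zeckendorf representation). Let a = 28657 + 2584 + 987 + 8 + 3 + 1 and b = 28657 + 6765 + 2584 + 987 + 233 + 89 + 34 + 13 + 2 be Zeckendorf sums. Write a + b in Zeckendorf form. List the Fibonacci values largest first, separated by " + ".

The two numbers are 32240 and 39364, so their sum is 71604.
Repeatedly subtract the largest Fibonacci number that fits:
46368 ≤ 71604 < 75025, so take 46368; remainder 25236
17711 ≤ 25236 < 28657, so take 17711; remainder 7525
6765 ≤ 7525 < 10946, so take 6765; remainder 760
610 ≤ 760 < 987, so take 610; remainder 150
144 ≤ 150 < 233, so take 144; remainder 6
5 ≤ 6 < 8, so take 5; remainder 1
1 ≤ 1 < 2, so take 1; remainder 0

46368 + 17711 + 6765 + 610 + 144 + 5 + 1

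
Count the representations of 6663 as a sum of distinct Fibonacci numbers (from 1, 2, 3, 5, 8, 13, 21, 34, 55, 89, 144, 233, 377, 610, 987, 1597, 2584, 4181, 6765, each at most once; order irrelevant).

Starting from the Zeckendorf form and repeatedly splitting a term F_k into F_{k−1} + F_{k−2} (when neither is already used) reaches every representation.
6663 = 4181+1597+610+233+34+8 = 4181+1597+610+233+34+5+3 = 4181+1597+610+233+21+13+8 = … (39 more), for 42 in all.

42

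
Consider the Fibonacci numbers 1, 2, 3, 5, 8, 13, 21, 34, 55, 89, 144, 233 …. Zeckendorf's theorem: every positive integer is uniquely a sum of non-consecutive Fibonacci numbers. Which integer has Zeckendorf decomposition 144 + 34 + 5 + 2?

185

144 + 34 + 5 + 2 = 185.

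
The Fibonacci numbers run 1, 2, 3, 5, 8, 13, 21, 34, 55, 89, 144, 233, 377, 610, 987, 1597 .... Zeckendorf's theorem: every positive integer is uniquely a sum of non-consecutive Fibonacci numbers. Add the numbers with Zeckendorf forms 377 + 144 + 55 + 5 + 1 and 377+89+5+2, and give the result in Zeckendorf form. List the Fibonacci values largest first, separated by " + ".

987 + 55 + 13

The two numbers are 582 and 473, so their sum is 1055.
take 987 (≤ 1055); 1055 − 987 = 68
take 55 (≤ 68); 68 − 55 = 13
take 13 (≤ 13); 13 − 13 = 0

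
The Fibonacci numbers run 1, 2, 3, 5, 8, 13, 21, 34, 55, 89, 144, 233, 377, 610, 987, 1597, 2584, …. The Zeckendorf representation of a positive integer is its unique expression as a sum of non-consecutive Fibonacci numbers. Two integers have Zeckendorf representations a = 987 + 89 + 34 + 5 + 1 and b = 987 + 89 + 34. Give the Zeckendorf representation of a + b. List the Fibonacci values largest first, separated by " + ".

1597 + 610 + 13 + 5 + 1

The two numbers are 1116 and 1110, so their sum is 2226.
Greedy algorithm:
1597 ≤ 2226 < 2584, so take 1597; remainder 629
610 ≤ 629 < 987, so take 610; remainder 19
13 ≤ 19 < 21, so take 13; remainder 6
5 ≤ 6 < 8, so take 5; remainder 1
1 ≤ 1 < 2, so take 1; remainder 0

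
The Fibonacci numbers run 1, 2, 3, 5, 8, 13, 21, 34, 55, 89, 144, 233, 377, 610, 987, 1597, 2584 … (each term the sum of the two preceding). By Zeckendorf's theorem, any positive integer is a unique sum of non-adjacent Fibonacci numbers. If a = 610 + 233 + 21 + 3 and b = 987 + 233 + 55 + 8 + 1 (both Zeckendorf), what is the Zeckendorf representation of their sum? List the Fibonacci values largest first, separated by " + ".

1597 + 377 + 144 + 21 + 8 + 3 + 1

The two numbers are 867 and 1284, so their sum is 2151.
Greedily peel off the largest Fibonacci term at each step:
largest Fibonacci ≤ 2151 is 1597; 2151 − 1597 = 554
largest Fibonacci ≤ 554 is 377; 554 − 377 = 177
largest Fibonacci ≤ 177 is 144; 177 − 144 = 33
largest Fibonacci ≤ 33 is 21; 33 − 21 = 12
largest Fibonacci ≤ 12 is 8; 12 − 8 = 4
largest Fibonacci ≤ 4 is 3; 4 − 3 = 1
largest Fibonacci ≤ 1 is 1; 1 − 1 = 0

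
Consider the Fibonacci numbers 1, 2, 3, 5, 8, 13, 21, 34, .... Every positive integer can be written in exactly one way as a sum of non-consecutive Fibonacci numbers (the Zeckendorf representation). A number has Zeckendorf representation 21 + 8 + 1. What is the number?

30

21 + 8 + 1 = 30.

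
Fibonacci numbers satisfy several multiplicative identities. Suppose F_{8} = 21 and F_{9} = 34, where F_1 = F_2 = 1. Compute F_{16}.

By the doubling identity F_{2k} = F_k(2F_{k+1} − F_k): F_{16} = 21·(2·34 − 21) = 21·47 = 987.

987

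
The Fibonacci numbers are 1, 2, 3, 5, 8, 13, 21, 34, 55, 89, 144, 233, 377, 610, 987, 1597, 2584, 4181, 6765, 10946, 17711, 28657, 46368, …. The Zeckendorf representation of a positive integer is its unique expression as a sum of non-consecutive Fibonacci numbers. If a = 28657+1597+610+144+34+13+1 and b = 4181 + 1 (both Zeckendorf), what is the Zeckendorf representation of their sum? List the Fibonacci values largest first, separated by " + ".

The two numbers are 31056 and 4182, so their sum is 35238.
Greedy algorithm:
largest Fibonacci ≤ 35238 is 28657; 35238 − 28657 = 6581
largest Fibonacci ≤ 6581 is 4181; 6581 − 4181 = 2400
largest Fibonacci ≤ 2400 is 1597; 2400 − 1597 = 803
largest Fibonacci ≤ 803 is 610; 803 − 610 = 193
largest Fibonacci ≤ 193 is 144; 193 − 144 = 49
largest Fibonacci ≤ 49 is 34; 49 − 34 = 15
largest Fibonacci ≤ 15 is 13; 15 − 13 = 2
largest Fibonacci ≤ 2 is 2; 2 − 2 = 0

28657 + 4181 + 1597 + 610 + 144 + 34 + 13 + 2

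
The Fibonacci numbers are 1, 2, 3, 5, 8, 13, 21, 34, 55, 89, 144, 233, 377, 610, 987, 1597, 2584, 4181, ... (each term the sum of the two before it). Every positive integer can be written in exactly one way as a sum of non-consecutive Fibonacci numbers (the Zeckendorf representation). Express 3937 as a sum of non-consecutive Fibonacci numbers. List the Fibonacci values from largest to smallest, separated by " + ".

2584 + 987 + 233 + 89 + 34 + 8 + 2

subtract 2584 from 3937: 1353 remains
subtract 987 from 1353: 366 remains
subtract 233 from 366: 133 remains
subtract 89 from 133: 44 remains
subtract 34 from 44: 10 remains
subtract 8 from 10: 2 remains
subtract 2 from 2: 0 remains
So 3937 = 2584 + 987 + 233 + 89 + 34 + 8 + 2, with no two terms consecutive in the sequence.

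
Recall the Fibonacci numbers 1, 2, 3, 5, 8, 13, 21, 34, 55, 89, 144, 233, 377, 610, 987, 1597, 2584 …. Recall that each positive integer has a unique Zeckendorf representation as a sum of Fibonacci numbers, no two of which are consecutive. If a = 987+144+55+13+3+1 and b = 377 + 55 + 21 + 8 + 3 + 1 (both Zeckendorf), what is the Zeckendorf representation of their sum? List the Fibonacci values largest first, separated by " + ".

The two numbers are 1203 and 465, so their sum is 1668.
Repeatedly subtract the largest Fibonacci number that fits:
subtract 1597 from 1668: 71 remains
subtract 55 from 71: 16 remains
subtract 13 from 16: 3 remains
subtract 3 from 3: 0 remains

1597 + 55 + 13 + 3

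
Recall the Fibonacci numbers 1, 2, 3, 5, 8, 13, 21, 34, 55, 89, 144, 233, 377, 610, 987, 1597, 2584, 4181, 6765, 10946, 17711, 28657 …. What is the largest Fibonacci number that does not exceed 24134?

17711

17711 ≤ 24134 < 28657, so the largest Fibonacci number not exceeding 24134 is 17711.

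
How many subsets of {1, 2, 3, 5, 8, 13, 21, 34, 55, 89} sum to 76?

7

Each representation comes from the Zeckendorf form by replacing some F_k with F_{k−1} + F_{k−2} where possible.
76 = 55+21 = 55+13+8 = 55+13+5+3 = 34+21+13+8 = 55+13+5+2+1 = … (2 more), for 7 in all.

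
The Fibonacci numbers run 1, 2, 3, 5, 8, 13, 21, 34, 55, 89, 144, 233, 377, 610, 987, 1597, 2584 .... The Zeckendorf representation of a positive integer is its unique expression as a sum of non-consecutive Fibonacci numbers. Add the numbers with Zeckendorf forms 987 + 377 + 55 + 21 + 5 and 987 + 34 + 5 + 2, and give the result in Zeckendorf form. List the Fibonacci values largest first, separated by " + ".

The two numbers are 1445 and 1028, so their sum is 2473.
1597 ≤ 2473 < 2584, so take 1597; remainder 876
610 ≤ 876 < 987, so take 610; remainder 266
233 ≤ 266 < 377, so take 233; remainder 33
21 ≤ 33 < 34, so take 21; remainder 12
8 ≤ 12 < 13, so take 8; remainder 4
3 ≤ 4 < 5, so take 3; remainder 1
1 ≤ 1 < 2, so take 1; remainder 0

1597 + 610 + 233 + 21 + 8 + 3 + 1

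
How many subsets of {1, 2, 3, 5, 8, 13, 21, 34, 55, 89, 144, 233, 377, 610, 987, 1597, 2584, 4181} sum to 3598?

3598 = 2584+987+21+5+1 = 2584+987+21+3+2+1 = 2584+987+13+8+5+1 = 2584+610+377+21+5+1 = 2584+987+13+8+3+2+1 = … (27 more), for 32 in all.

32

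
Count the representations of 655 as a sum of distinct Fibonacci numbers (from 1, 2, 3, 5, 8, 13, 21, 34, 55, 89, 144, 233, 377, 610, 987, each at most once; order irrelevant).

21

Each representation comes from the Zeckendorf form by replacing some F_k with F_{k−1} + F_{k−2} where possible.
655 = 610+34+8+3 = 610+34+8+2+1 = 610+21+13+8+3 = … (18 more), for 21 in all.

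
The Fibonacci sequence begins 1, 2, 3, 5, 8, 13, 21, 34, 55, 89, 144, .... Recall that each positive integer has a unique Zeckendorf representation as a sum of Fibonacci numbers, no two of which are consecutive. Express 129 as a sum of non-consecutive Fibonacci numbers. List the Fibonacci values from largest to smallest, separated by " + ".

89 + 34 + 5 + 1

Repeatedly subtract the largest Fibonacci number that fits:
subtract 89 from 129: 40 remains
subtract 34 from 40: 6 remains
subtract 5 from 6: 1 remains
subtract 1 from 1: 0 remains
So 129 = 89 + 34 + 5 + 1, with no two terms consecutive in the sequence.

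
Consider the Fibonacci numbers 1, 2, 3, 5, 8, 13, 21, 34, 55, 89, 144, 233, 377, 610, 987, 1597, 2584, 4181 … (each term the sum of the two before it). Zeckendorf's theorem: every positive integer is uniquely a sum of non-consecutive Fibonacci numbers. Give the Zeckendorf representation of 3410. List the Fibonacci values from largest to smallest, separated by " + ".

Greedy algorithm:
take 2584 (≤ 3410); 3410 − 2584 = 826
take 610 (≤ 826); 826 − 610 = 216
take 144 (≤ 216); 216 − 144 = 72
take 55 (≤ 72); 72 − 55 = 17
take 13 (≤ 17); 17 − 13 = 4
take 3 (≤ 4); 4 − 3 = 1
take 1 (≤ 1); 1 − 1 = 0
So 3410 = 2584 + 610 + 144 + 55 + 13 + 3 + 1, with no two terms consecutive in the sequence.

2584 + 610 + 144 + 55 + 13 + 3 + 1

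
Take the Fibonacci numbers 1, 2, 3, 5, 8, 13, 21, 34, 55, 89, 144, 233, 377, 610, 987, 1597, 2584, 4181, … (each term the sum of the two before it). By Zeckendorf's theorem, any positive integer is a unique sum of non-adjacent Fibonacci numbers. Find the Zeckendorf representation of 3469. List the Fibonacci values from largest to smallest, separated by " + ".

3469: greatest Fibonacci not exceeding it is 2584, leaving 885
885: greatest Fibonacci not exceeding it is 610, leaving 275
275: greatest Fibonacci not exceeding it is 233, leaving 42
42: greatest Fibonacci not exceeding it is 34, leaving 8
8: greatest Fibonacci not exceeding it is 8, leaving 0
So 3469 = 2584 + 610 + 233 + 34 + 8, with no two terms consecutive in the sequence.

2584 + 610 + 233 + 34 + 8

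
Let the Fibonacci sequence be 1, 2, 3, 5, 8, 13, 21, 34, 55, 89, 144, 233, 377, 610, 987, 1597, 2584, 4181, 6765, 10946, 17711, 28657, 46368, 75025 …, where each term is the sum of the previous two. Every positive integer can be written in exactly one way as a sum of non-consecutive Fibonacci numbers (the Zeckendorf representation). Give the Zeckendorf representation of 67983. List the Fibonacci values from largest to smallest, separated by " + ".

46368 + 17711 + 2584 + 987 + 233 + 89 + 8 + 3

67983 − 46368 = 21615
21615 − 17711 = 3904
3904 − 2584 = 1320
1320 − 987 = 333
333 − 233 = 100
100 − 89 = 11
11 − 8 = 3
3 − 3 = 0
So 67983 = 46368 + 17711 + 2584 + 987 + 233 + 89 + 8 + 3, with no two terms consecutive in the sequence.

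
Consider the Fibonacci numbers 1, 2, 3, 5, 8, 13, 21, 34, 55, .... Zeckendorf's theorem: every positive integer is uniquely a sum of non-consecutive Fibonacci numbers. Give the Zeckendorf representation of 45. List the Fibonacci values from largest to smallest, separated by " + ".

subtract 34 from 45: 11 remains
subtract 8 from 11: 3 remains
subtract 3 from 3: 0 remains
So 45 = 34 + 8 + 3, with no two terms consecutive in the sequence.

34 + 8 + 3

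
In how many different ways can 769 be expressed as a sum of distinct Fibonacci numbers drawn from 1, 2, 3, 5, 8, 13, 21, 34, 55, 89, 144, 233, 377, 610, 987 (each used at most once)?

Each representation comes from the Zeckendorf form by replacing some F_k with F_{k−1} + F_{k−2} where possible.
769 = 610+144+13+2 = 610+144+8+5+2 = 610+89+55+13+2 = 377+233+144+13+2 = … (8 more), for 12 in all.

12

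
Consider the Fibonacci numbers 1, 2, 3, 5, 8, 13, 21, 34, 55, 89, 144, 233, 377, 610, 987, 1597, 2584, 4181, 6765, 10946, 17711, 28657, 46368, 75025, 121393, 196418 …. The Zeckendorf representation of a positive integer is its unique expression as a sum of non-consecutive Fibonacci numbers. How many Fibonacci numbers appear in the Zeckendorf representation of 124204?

largest Fibonacci ≤ 124204 is 121393; 124204 − 121393 = 2811
largest Fibonacci ≤ 2811 is 2584; 2811 − 2584 = 227
largest Fibonacci ≤ 227 is 144; 227 − 144 = 83
largest Fibonacci ≤ 83 is 55; 83 − 55 = 28
largest Fibonacci ≤ 28 is 21; 28 − 21 = 7
largest Fibonacci ≤ 7 is 5; 7 − 5 = 2
largest Fibonacci ≤ 2 is 2; 2 − 2 = 0
124204 = 121393 + 2584 + 144 + 55 + 21 + 5 + 2, which has 7 terms.

7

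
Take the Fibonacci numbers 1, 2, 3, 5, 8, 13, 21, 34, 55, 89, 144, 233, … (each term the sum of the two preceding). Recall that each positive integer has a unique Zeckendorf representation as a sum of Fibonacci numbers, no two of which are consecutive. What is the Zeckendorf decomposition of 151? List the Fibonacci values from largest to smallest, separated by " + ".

subtract 144 from 151: 7 remains
subtract 5 from 7: 2 remains
subtract 2 from 2: 0 remains
So 151 = 144 + 5 + 2, with no two terms consecutive in the sequence.

144 + 5 + 2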